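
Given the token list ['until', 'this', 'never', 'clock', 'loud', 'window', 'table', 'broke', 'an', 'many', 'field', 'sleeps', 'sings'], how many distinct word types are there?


Listing all tokens and tracking unique types:
  Token 1: 'until' -> NEW (unique so far: 1)
  Token 2: 'this' -> NEW (unique so far: 2)
  Token 3: 'never' -> NEW (unique so far: 3)
  Token 4: 'clock' -> NEW (unique so far: 4)
  Token 5: 'loud' -> NEW (unique so far: 5)
  Token 6: 'window' -> NEW (unique so far: 6)
  Token 7: 'table' -> NEW (unique so far: 7)
  Token 8: 'broke' -> NEW (unique so far: 8)
  Token 9: 'an' -> NEW (unique so far: 9)
  Token 10: 'many' -> NEW (unique so far: 10)
  Token 11: 'field' -> NEW (unique so far: 11)
  Token 12: 'sleeps' -> NEW (unique so far: 12)
  Token 13: 'sings' -> NEW (unique so far: 13)
Unique types: ('an', 'broke', 'clock', 'field', 'loud', 'many', 'never', 'sings', 'sleeps', 'table', 'this', 'until', 'window')
Vocabulary size: 13

13


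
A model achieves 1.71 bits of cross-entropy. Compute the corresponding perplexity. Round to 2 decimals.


Perplexity formula: PP = 2^H
H = 1.71
PP = 2^1.71
Decompose: 2^1.71 = 2^1 * 2^0.71
2^1 = 2, 2^0.71 ~ 1.6358041
PP ~ 2 * 1.6358041 = 3.2716082
Rounded to 2 decimals: 3.27

3.27


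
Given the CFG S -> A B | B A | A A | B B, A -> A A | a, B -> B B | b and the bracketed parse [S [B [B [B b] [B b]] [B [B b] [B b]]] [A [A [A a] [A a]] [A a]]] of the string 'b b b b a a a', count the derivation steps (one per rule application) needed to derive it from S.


Every bracketed nonterminal node [X ...] in the tree is produced by exactly one rule application.
Reading the tree off as a leftmost derivation:
  Step 1: S  =>  B A   (applied S -> B A)
  Step 2: B A  =>  B B A   (applied B -> B B)
  Step 3: B B A  =>  B B B A   (applied B -> B B)
  Step 4: B B B A  =>  b B B A   (applied B -> b)
  Step 5: b B B A  =>  b b B A   (applied B -> b)
  Step 6: b b B A  =>  b b B B A   (applied B -> B B)
  Step 7: b b B B A  =>  b b b B A   (applied B -> b)
  Step 8: b b b B A  =>  b b b b A   (applied B -> b)
  Step 9: b b b b A  =>  b b b b A A   (applied A -> A A)
  Step 10: b b b b A A  =>  b b b b A A A   (applied A -> A A)
  Step 11: b b b b A A A  =>  b b b b a A A   (applied A -> a)
  Step 12: b b b b a A A  =>  b b b b a a A   (applied A -> a)
  Step 13: b b b b a a A  =>  b b b b a a a   (applied A -> a)
Final yield: b b b b a a a
Total rewrite steps: 13

13


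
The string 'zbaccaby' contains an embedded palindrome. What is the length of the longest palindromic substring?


Scanning 'zbaccaby' for palindromic substrings.
Substring at positions 1-6: 'baccab'.
Check: reverse('baccab') = 'baccab' -> palindrome confirmed.
Neighbouring characters ('z' / 'y') break symmetry, so it cannot extend further.
No longer palindromic substring exists; longest length = 6

6


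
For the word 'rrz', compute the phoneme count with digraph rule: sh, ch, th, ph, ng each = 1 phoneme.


Parsing 'rrz' greedily, digraphs first:
  'r' -> consonant phoneme (phonemes so far: 1)
  'r' -> consonant phoneme (phonemes so far: 2)
  'z' -> consonant phoneme (phonemes so far: 3)
Total phonemes: 3

3


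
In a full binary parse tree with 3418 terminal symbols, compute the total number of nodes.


Leaf nodes (terminals): 3418
Internal nodes = n - 1 = 3418 - 1 = 3417
Total = leaves + internal = 3418 + 3417 = 6835

6835


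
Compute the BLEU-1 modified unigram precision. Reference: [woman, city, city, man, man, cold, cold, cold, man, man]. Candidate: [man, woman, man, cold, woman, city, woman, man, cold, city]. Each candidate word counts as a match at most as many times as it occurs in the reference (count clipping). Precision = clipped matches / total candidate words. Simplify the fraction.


Reference word counts: {'city': 2, 'cold': 3, 'man': 4, 'woman': 1}
Checking each candidate word (with clipping):
  'man' -> in reference (ref count 4, used 1/4) -> match (matches: 1)
  'woman' -> in reference (ref count 1, used 1/1) -> match (matches: 2)
  'man' -> in reference (ref count 4, used 2/4) -> match (matches: 3)
  'cold' -> in reference (ref count 3, used 1/3) -> match (matches: 4)
  'woman' -> ref count 1 already used up (1/1) -> clipped, no match (matches: 4)
  'city' -> in reference (ref count 2, used 1/2) -> match (matches: 5)
  'woman' -> ref count 1 already used up (1/1) -> clipped, no match (matches: 5)
  'man' -> in reference (ref count 4, used 3/4) -> match (matches: 6)
  'cold' -> in reference (ref count 3, used 2/3) -> match (matches: 7)
  'city' -> in reference (ref count 2, used 2/2) -> match (matches: 8)
Clipped matches: 8, Candidate length: 10
Precision = 8/10 = 4/5

4/5


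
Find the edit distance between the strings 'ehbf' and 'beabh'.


Building DP table for s1='ehbf' (len 4) and s2='beabh' (len 5):
       b  e  a  b  h
    0  1  2  3  4  5
  e 1  1  1  2  3  4
  h 2  2  2  2  3  3
  b 3  2  3  3  2  3
  f 4  3  3  4  3  3
Edit distance = dp[4][5] = 3

3


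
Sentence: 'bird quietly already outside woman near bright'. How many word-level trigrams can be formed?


Word trigrams from [7] words:
  Trigram 1: (bird quietly already)
  Trigram 2: (quietly already outside)
  Trigram 3: (already outside woman)
  Trigram 4: (outside woman near)
  Trigram 5: (woman near bright)
Total word trigrams: 7 - 2 = 5

5


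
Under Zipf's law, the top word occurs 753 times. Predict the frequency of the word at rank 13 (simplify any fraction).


Zipf's law: freq(rank) = f1 / rank
f1 = 753, rank = 13
freq = 753 / 13
GCD(753, 13) = 1
Simplified: 753/13

753/13


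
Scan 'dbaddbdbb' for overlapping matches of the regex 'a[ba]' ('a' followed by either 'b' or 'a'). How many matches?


Pattern: a[ba] means 'a' followed by either 'b' or 'a'.
Scanning 'dbaddbdbb' position-by-position:
  Pos 0: window 'db' -> no
  Pos 1: window 'ba' -> no
  Pos 2: window 'ad' -> no
  Pos 3: window 'dd' -> no
  Pos 4: window 'db' -> no
  Pos 5: window 'bd' -> no
  Pos 6: window 'db' -> no
  Pos 7: window 'bb' -> no
  Pos 8: window 'b' -> no
Total matches: 0

0


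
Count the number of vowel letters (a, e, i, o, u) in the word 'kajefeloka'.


Scanning each character of 'kajefeloka':
  Position 1: 'k' -> consonant (running count: 0)
  Position 2: 'a' -> vowel (running count: 1)
  Position 3: 'j' -> consonant (running count: 1)
  Position 4: 'e' -> vowel (running count: 2)
  Position 5: 'f' -> consonant (running count: 2)
  Position 6: 'e' -> vowel (running count: 3)
  Position 7: 'l' -> consonant (running count: 3)
  Position 8: 'o' -> vowel (running count: 4)
  Position 9: 'k' -> consonant (running count: 4)
  Position 10: 'a' -> vowel (running count: 5)
Total vowels: 5

5


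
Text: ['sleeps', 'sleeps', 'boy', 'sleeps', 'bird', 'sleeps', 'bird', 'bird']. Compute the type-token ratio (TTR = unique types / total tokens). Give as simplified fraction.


Tokens: 8
Unique types: ('bird', 'boy', 'sleeps') = 3
TTR = 3/8
Already in lowest terms.

3/8


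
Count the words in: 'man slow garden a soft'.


Counting words by splitting on spaces:
  Word 1: 'man'
  Word 2: 'slow'
  Word 3: 'garden'
  Word 4: 'a'
  Word 5: 'soft'
Total words: 5

5


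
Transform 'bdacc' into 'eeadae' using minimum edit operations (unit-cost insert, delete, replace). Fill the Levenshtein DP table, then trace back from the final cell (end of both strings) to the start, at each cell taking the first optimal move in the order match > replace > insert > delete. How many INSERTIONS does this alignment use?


Edit distance = 5. Backtracking from cell (5, 6) with preference match > replace > insert > delete,
then listing the resulting alignment 'bdacc' -> 'eeadae' left to right:
  Step 1: replace b->e
  Step 2: replace d->e
  Step 3: keep 'a'
  Step 4: insert 'd' [insertion #1]
  Step 5: replace c->a
  Step 6: replace c->e
Total insertions: 1

1


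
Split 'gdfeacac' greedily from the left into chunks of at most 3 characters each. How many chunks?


'gdfeacac' has 8 characters.
Chunking with max size 3:
  Chunk 1: 'gdf' (positions 0-2)
  Chunk 2: 'eac' (positions 3-5)
  Chunk 3: 'ac' (positions 6-7)
Total chunks: ceil(8 / 3) = 3

3


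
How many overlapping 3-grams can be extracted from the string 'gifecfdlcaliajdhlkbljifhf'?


String 'gifecfdlcaliajdhlkbljifhf' has length L = 25.
Number of overlapping n-grams = L - n + 1
Substituting: 25 - 3 + 1 = 23

23


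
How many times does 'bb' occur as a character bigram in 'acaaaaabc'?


Scanning 'acaaaaabc' for bigram 'bb':
  Position 0: 'ac' -> no
  Position 1: 'ca' -> no
  Position 2: 'aa' -> no
  Position 3: 'aa' -> no
  Position 4: 'aa' -> no
  Position 5: 'aa' -> no
  Position 6: 'ab' -> no
  Position 7: 'bc' -> no
Total matches: 0

0


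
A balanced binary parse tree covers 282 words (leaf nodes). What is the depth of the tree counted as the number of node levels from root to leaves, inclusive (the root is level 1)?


In a balanced binary tree with n leaves the deepest leaf is ceil(log2(n)) edges below the root,
so counting node levels inclusive of root and leaves gives ceil(log2(n)) + 1 levels.
log2(282) = 8.1396
ceil(8.1396) = 9
levels = 9 + 1 = 10

10


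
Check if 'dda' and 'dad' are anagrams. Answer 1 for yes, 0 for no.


Sort characters of 'dda': 'add'
Sort characters of 'dad': 'add'
Sorted forms match -> they ARE anagrams
Result: 1

1


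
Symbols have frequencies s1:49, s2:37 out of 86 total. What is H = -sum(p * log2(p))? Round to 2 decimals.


Computing entropy H = -sum(p_i * log2(p_i)):
  s1: p = 49/86 = 0.5698, -p*log2(p) = 0.4624
  s2: p = 37/86 = 0.4302, -p*log2(p) = 0.5235
H = sum of terms = 0.9859
Rounded to 2 decimals: 0.99

0.99


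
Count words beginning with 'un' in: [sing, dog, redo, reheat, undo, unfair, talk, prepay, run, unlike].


Checking each word for prefix 'un':
  'sing' -> no (count: 0)
  'dog' -> no (count: 0)
  'redo' -> no (count: 0)
  'reheat' -> no (count: 0)
  'undo' -> YES, starts with 'un' (count: 1)
  'unfair' -> YES, starts with 'un' (count: 2)
  'talk' -> no (count: 2)
  'prepay' -> no (count: 2)
  'run' -> no (count: 2)
  'unlike' -> YES, starts with 'un' (count: 3)
Total with prefix 'un': 3

3


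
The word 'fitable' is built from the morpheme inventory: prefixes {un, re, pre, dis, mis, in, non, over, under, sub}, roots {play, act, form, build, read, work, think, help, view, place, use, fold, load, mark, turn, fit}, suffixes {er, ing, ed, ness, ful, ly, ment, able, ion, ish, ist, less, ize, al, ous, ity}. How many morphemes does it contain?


Segmenting 'fitable' against the inventory:
  'fit' -> root (morpheme 1)
  'able' -> suffix (morpheme 2)
Total morphemes: 2

2


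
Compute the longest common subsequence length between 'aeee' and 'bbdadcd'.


DP table for LCS of 'aeee' and 'bbdadcd':
       b  b  d  a  d  c  d
    0  0  0  0  0  0  0  0
  a 0  0  0  0  1  1  1  1
  e 0  0  0  0  1  1  1  1
  e 0  0  0  0  1  1  1  1
  e 0  0  0  0  1  1  1  1
LCS: 'a'
LCS length = 1

1


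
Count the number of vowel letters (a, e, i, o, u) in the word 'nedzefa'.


Scanning each character of 'nedzefa':
  Position 1: 'n' -> consonant (running count: 0)
  Position 2: 'e' -> vowel (running count: 1)
  Position 3: 'd' -> consonant (running count: 1)
  Position 4: 'z' -> consonant (running count: 1)
  Position 5: 'e' -> vowel (running count: 2)
  Position 6: 'f' -> consonant (running count: 2)
  Position 7: 'a' -> vowel (running count: 3)
Total vowels: 3

3


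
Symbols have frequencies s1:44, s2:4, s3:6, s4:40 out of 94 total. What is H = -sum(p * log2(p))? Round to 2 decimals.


Computing entropy H = -sum(p_i * log2(p_i)):
  s1: p = 44/94 = 0.4681, -p*log2(p) = 0.5126
  s2: p = 4/94 = 0.0426, -p*log2(p) = 0.1938
  s3: p = 6/94 = 0.0638, -p*log2(p) = 0.2534
  s4: p = 40/94 = 0.4255, -p*log2(p) = 0.5245
H = sum of terms = 1.4843
Rounded to 2 decimals: 1.48

1.48


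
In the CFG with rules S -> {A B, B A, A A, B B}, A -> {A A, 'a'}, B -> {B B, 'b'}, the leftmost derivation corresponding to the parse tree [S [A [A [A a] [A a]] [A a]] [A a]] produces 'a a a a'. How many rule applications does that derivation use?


Every bracketed nonterminal node [X ...] in the tree is produced by exactly one rule application.
Reading the tree off as a leftmost derivation:
  Step 1: S  =>  A A   (applied S -> A A)
  Step 2: A A  =>  A A A   (applied A -> A A)
  Step 3: A A A  =>  A A A A   (applied A -> A A)
  Step 4: A A A A  =>  a A A A   (applied A -> a)
  Step 5: a A A A  =>  a a A A   (applied A -> a)
  Step 6: a a A A  =>  a a a A   (applied A -> a)
  Step 7: a a a A  =>  a a a a   (applied A -> a)
Final yield: a a a a
Total rewrite steps: 7

7


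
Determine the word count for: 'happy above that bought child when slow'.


Counting words by splitting on spaces:
  Word 1: 'happy'
  Word 2: 'above'
  Word 3: 'that'
  Word 4: 'bought'
  Word 5: 'child'
  Word 6: 'when'
  Word 7: 'slow'
Total words: 7

7


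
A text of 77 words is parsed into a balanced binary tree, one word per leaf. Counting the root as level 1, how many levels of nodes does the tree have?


In a balanced binary tree with n leaves the deepest leaf is ceil(log2(n)) edges below the root,
so counting node levels inclusive of root and leaves gives ceil(log2(n)) + 1 levels.
log2(77) = 6.2668
ceil(6.2668) = 7
levels = 7 + 1 = 8

8


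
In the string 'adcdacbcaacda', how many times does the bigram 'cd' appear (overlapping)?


Scanning 'adcdacbcaacda' for bigram 'cd':
  Position 0: 'ad' -> no
  Position 1: 'dc' -> no
  Position 2: 'cd' -> MATCH
  Position 3: 'da' -> no
  Position 4: 'ac' -> no
  Position 5: 'cb' -> no
  Position 6: 'bc' -> no
  Position 7: 'ca' -> no
  Position 8: 'aa' -> no
  Position 9: 'ac' -> no
  Position 10: 'cd' -> MATCH
  Position 11: 'da' -> no
Total matches: 2

2


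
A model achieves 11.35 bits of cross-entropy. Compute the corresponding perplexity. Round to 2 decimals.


Perplexity formula: PP = 2^H
H = 11.35
PP = 2^11.35
Decompose: 2^11.35 = 2^11 * 2^0.35
2^11 = 2048, 2^0.35 ~ 1.2745606
PP ~ 2048 * 1.2745606 = 2610.3001088
Rounded to 2 decimals: 2610.30

2610.30


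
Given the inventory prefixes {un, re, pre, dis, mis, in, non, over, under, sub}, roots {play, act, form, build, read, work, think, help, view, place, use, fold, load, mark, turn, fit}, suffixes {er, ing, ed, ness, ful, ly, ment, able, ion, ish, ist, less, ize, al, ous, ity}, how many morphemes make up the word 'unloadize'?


Segmenting 'unloadize' against the inventory:
  'un' -> prefix (morpheme 1)
  'load' -> root (morpheme 2)
  'ize' -> suffix (morpheme 3)
Total morphemes: 3

3


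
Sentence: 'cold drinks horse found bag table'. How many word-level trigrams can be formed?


Word trigrams from [6] words:
  Trigram 1: (cold drinks horse)
  Trigram 2: (drinks horse found)
  Trigram 3: (horse found bag)
  Trigram 4: (found bag table)
Total word trigrams: 6 - 2 = 4

4


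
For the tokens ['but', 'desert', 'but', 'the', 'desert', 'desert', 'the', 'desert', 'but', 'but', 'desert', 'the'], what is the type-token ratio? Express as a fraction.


Tokens: 12
Unique types: ('but', 'desert', 'the') = 3
TTR = 3/12
Simplify: divide both by 3 -> 1/4
TTR = 1/4

1/4


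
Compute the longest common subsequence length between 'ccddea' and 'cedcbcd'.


DP table for LCS of 'ccddea' and 'cedcbcd':
       c  e  d  c  b  c  d
    0  0  0  0  0  0  0  0
  c 0  1  1  1  1  1  1  1
  c 0  1  1  1  2  2  2  2
  d 0  1  1  2  2  2  2  3
  d 0  1  1  2  2  2  2  3
  e 0  1  2  2  2  2  2  3
  a 0  1  2  2  2  2  2  3
LCS: 'ccd'
LCS length = 3

3


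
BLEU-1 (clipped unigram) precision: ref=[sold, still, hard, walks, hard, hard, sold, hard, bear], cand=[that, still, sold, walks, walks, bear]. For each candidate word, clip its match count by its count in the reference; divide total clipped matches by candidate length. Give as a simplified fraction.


Reference word counts: {'bear': 1, 'hard': 4, 'sold': 2, 'still': 1, 'walks': 1}
Checking each candidate word (with clipping):
  'that' -> not in reference -> no match (matches: 0)
  'still' -> in reference (ref count 1, used 1/1) -> match (matches: 1)
  'sold' -> in reference (ref count 2, used 1/2) -> match (matches: 2)
  'walks' -> in reference (ref count 1, used 1/1) -> match (matches: 3)
  'walks' -> ref count 1 already used up (1/1) -> clipped, no match (matches: 3)
  'bear' -> in reference (ref count 1, used 1/1) -> match (matches: 4)
Clipped matches: 4, Candidate length: 6
Precision = 4/6 = 2/3

2/3


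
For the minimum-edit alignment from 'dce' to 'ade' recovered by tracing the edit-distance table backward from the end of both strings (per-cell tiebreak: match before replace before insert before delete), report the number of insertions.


Edit distance = 2. Backtracking from cell (3, 3) with preference match > replace > insert > delete,
then listing the resulting alignment 'dce' -> 'ade' left to right:
  Step 1: replace d->a
  Step 2: replace c->d
  Step 3: keep 'e'
Total insertions: 0

0


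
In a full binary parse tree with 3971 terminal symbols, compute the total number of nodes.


Leaf nodes (terminals): 3971
Internal nodes = n - 1 = 3971 - 1 = 3970
Total = leaves + internal = 3971 + 3970 = 7941

7941


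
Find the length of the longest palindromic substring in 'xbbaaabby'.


Scanning 'xbbaaabby' for palindromic substrings.
Substring at positions 1-7: 'bbaaabb'.
Check: reverse('bbaaabb') = 'bbaaabb' -> palindrome confirmed.
Neighbouring characters ('x' / 'y') break symmetry, so it cannot extend further.
No longer palindromic substring exists; longest length = 7

7


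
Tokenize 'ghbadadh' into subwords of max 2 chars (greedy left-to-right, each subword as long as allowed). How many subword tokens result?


'ghbadadh' has 8 characters.
Chunking with max size 2:
  Chunk 1: 'gh' (positions 0-1)
  Chunk 2: 'ba' (positions 2-3)
  Chunk 3: 'da' (positions 4-5)
  Chunk 4: 'dh' (positions 6-7)
Total chunks: ceil(8 / 2) = 4

4


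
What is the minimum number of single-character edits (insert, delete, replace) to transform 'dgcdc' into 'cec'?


Building DP table for s1='dgcdc' (len 5) and s2='cec' (len 3):
       c  e  c
    0  1  2  3
  d 1  1  2  3
  g 2  2  2  3
  c 3  2  3  2
  d 4  3  3  3
  c 5  4  4  3
Edit distance = dp[5][3] = 3

3


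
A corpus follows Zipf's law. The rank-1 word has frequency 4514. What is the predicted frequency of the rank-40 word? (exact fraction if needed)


Zipf's law: freq(rank) = f1 / rank
f1 = 4514, rank = 40
freq = 4514 / 40
GCD(4514, 40) = 2
Simplified: 2257/20

2257/20


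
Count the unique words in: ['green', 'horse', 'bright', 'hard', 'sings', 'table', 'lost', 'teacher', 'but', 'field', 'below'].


Listing all tokens and tracking unique types:
  Token 1: 'green' -> NEW (unique so far: 1)
  Token 2: 'horse' -> NEW (unique so far: 2)
  Token 3: 'bright' -> NEW (unique so far: 3)
  Token 4: 'hard' -> NEW (unique so far: 4)
  Token 5: 'sings' -> NEW (unique so far: 5)
  Token 6: 'table' -> NEW (unique so far: 6)
  Token 7: 'lost' -> NEW (unique so far: 7)
  Token 8: 'teacher' -> NEW (unique so far: 8)
  Token 9: 'but' -> NEW (unique so far: 9)
  Token 10: 'field' -> NEW (unique so far: 10)
  Token 11: 'below' -> NEW (unique so far: 11)
Unique types: ('below', 'bright', 'but', 'field', 'green', 'hard', 'horse', 'lost', 'sings', 'table', 'teacher')
Vocabulary size: 11

11


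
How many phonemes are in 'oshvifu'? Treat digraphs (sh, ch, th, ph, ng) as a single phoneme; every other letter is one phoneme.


Parsing 'oshvifu' greedily, digraphs first:
  'o' -> vowel phoneme (phonemes so far: 1)
  'sh' -> digraph (1 consonant phoneme) (phonemes so far: 2)
  'v' -> consonant phoneme (phonemes so far: 3)
  'i' -> vowel phoneme (phonemes so far: 4)
  'f' -> consonant phoneme (phonemes so far: 5)
  'u' -> vowel phoneme (phonemes so far: 6)
Total phonemes: 6

6


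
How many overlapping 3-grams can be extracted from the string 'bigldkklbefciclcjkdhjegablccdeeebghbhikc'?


String 'bigldkklbefciclcjkdhjegablccdeeebghbhikc' has length L = 40.
Number of overlapping n-grams = L - n + 1
Substituting: 40 - 3 + 1 = 38

38


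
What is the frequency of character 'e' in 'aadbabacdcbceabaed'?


Scanning 'aadbabacdcbceabaed' for 'e':
  Position 12: 'e' -> MATCH (count: 1)
  Position 16: 'e' -> MATCH (count: 2)
Total occurrences of 'e': 2

2


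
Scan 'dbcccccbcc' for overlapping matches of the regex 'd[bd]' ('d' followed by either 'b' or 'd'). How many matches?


Pattern: d[bd] means 'd' followed by either 'b' or 'd'.
Scanning 'dbcccccbcc' position-by-position:
  Pos 0: window 'db' -> MATCH
  Pos 1: window 'bc' -> no
  Pos 2: window 'cc' -> no
  Pos 3: window 'cc' -> no
  Pos 4: window 'cc' -> no
  Pos 5: window 'cc' -> no
  Pos 6: window 'cb' -> no
  Pos 7: window 'bc' -> no
  Pos 8: window 'cc' -> no
  Pos 9: window 'c' -> no
Total matches: 1

1


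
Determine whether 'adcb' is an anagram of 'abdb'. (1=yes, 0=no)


Sort characters of 'adcb': 'abcd'
Sort characters of 'abdb': 'abbd'
Sorted forms differ -> they are NOT anagrams
Result: 0

0


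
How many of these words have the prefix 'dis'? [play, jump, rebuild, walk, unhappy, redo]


Checking each word for prefix 'dis':
  'play' -> no (count: 0)
  'jump' -> no (count: 0)
  'rebuild' -> no (count: 0)
  'walk' -> no (count: 0)
  'unhappy' -> no (count: 0)
  'redo' -> no (count: 0)
Total with prefix 'dis': 0

0


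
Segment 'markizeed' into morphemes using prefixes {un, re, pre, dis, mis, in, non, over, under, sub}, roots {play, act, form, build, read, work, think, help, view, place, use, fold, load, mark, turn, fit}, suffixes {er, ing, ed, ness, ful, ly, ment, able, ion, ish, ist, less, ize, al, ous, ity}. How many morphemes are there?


Segmenting 'markizeed' against the inventory:
  'mark' -> root (morpheme 1)
  'ize' -> suffix (morpheme 2)
  'ed' -> suffix (morpheme 3)
Total morphemes: 3

3


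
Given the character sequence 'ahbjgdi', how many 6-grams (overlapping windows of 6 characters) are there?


String 'ahbjgdi' has length L = 7.
Number of overlapping n-grams = L - n + 1
Substituting: 7 - 6 + 1 = 2

2


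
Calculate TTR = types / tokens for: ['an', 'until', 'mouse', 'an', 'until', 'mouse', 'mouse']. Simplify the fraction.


Tokens: 7
Unique types: ('an', 'mouse', 'until') = 3
TTR = 3/7
Already in lowest terms.

3/7


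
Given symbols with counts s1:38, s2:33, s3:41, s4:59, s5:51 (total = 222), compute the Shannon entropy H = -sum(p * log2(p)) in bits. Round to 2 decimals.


Computing entropy H = -sum(p_i * log2(p_i)):
  s1: p = 38/222 = 0.1712, -p*log2(p) = 0.4359
  s2: p = 33/222 = 0.1486, -p*log2(p) = 0.4088
  s3: p = 41/222 = 0.1847, -p*log2(p) = 0.4501
  s4: p = 59/222 = 0.2658, -p*log2(p) = 0.5081
  s5: p = 51/222 = 0.2297, -p*log2(p) = 0.4875
H = sum of terms = 2.2904
Rounded to 2 decimals: 2.29

2.29


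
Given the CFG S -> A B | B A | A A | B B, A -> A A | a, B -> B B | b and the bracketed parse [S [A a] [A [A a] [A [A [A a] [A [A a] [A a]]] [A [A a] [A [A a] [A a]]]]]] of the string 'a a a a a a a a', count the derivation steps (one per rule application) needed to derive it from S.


Every bracketed nonterminal node [X ...] in the tree is produced by exactly one rule application.
Reading the tree off as a leftmost derivation:
  Step 1: S  =>  A A   (applied S -> A A)
  Step 2: A A  =>  a A   (applied A -> a)
  Step 3: a A  =>  a A A   (applied A -> A A)
  Step 4: a A A  =>  a a A   (applied A -> a)
  Step 5: a a A  =>  a a A A   (applied A -> A A)
  Step 6: a a A A  =>  a a A A A   (applied A -> A A)
  Step 7: a a A A A  =>  a a a A A   (applied A -> a)
  Step 8: a a a A A  =>  a a a A A A   (applied A -> A A)
  Step 9: a a a A A A  =>  a a a a A A   (applied A -> a)
  Step 10: a a a a A A  =>  a a a a a A   (applied A -> a)
  Step 11: a a a a a A  =>  a a a a a A A   (applied A -> A A)
  Step 12: a a a a a A A  =>  a a a a a a A   (applied A -> a)
  Step 13: a a a a a a A  =>  a a a a a a A A   (applied A -> A A)
  Step 14: a a a a a a A A  =>  a a a a a a a A   (applied A -> a)
  Step 15: a a a a a a a A  =>  a a a a a a a a   (applied A -> a)
Final yield: a a a a a a a a
Total rewrite steps: 15

15


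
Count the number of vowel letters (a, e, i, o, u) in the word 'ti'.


Scanning each character of 'ti':
  Position 1: 't' -> consonant (running count: 0)
  Position 2: 'i' -> vowel (running count: 1)
Total vowels: 1

1


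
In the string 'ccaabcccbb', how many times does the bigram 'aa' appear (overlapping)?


Scanning 'ccaabcccbb' for bigram 'aa':
  Position 0: 'cc' -> no
  Position 1: 'ca' -> no
  Position 2: 'aa' -> MATCH
  Position 3: 'ab' -> no
  Position 4: 'bc' -> no
  Position 5: 'cc' -> no
  Position 6: 'cc' -> no
  Position 7: 'cb' -> no
  Position 8: 'bb' -> no
Total matches: 1

1


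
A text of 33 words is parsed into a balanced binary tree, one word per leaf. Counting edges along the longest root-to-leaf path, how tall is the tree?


In a balanced binary tree with n leaves the deepest leaf is ceil(log2(n)) edges below the root.
log2(33) = 5.0444
ceil(5.0444) = 6
height (edges) = 6

6


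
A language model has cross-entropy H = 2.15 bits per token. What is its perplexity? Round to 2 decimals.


Perplexity formula: PP = 2^H
H = 2.15
PP = 2^2.15
Decompose: 2^2.15 = 2^2 * 2^0.15
2^2 = 4, 2^0.15 ~ 1.1095695
PP ~ 4 * 1.1095695 = 4.4382780
Rounded to 2 decimals: 4.44

4.44


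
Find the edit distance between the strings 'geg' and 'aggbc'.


Building DP table for s1='geg' (len 3) and s2='aggbc' (len 5):
       a  g  g  b  c
    0  1  2  3  4  5
  g 1  1  1  2  3  4
  e 2  2  2  2  3  4
  g 3  3  2  2  3  4
Edit distance = dp[3][5] = 4

4


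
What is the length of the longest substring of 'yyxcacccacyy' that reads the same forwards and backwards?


Scanning 'yyxcacccacyy' for palindromic substrings.
Substring at positions 3-9: 'cacccac'.
Check: reverse('cacccac') = 'cacccac' -> palindrome confirmed.
Neighbouring characters ('x' / 'y') break symmetry, so it cannot extend further.
No longer palindromic substring exists; longest length = 7

7


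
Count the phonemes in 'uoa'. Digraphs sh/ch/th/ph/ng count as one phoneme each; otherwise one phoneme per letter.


Parsing 'uoa' greedily, digraphs first:
  'u' -> vowel phoneme (phonemes so far: 1)
  'o' -> vowel phoneme (phonemes so far: 2)
  'a' -> vowel phoneme (phonemes so far: 3)
Total phonemes: 3

3


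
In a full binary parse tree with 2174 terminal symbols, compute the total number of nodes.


Leaf nodes (terminals): 2174
Internal nodes = n - 1 = 2174 - 1 = 2173
Total = leaves + internal = 2174 + 2173 = 4347

4347


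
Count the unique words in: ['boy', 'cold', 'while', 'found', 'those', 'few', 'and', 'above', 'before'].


Listing all tokens and tracking unique types:
  Token 1: 'boy' -> NEW (unique so far: 1)
  Token 2: 'cold' -> NEW (unique so far: 2)
  Token 3: 'while' -> NEW (unique so far: 3)
  Token 4: 'found' -> NEW (unique so far: 4)
  Token 5: 'those' -> NEW (unique so far: 5)
  Token 6: 'few' -> NEW (unique so far: 6)
  Token 7: 'and' -> NEW (unique so far: 7)
  Token 8: 'above' -> NEW (unique so far: 8)
  Token 9: 'before' -> NEW (unique so far: 9)
Unique types: ('above', 'and', 'before', 'boy', 'cold', 'few', 'found', 'those', 'while')
Vocabulary size: 9

9


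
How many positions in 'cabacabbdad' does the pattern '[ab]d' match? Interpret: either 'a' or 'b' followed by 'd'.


Pattern: [ab]d means either 'a' or 'b' followed by 'd'.
Scanning 'cabacabbdad' position-by-position:
  Pos 0: window 'ca' -> no
  Pos 1: window 'ab' -> no
  Pos 2: window 'ba' -> no
  Pos 3: window 'ac' -> no
  Pos 4: window 'ca' -> no
  Pos 5: window 'ab' -> no
  Pos 6: window 'bb' -> no
  Pos 7: window 'bd' -> MATCH
  Pos 8: window 'da' -> no
  Pos 9: window 'ad' -> MATCH
  Pos 10: window 'd' -> no
Total matches: 2

2


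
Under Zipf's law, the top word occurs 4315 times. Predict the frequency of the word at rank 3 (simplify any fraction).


Zipf's law: freq(rank) = f1 / rank
f1 = 4315, rank = 3
freq = 4315 / 3
GCD(4315, 3) = 1
Simplified: 4315/3

4315/3


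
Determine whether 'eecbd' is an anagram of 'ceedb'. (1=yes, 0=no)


Sort characters of 'eecbd': 'bcdee'
Sort characters of 'ceedb': 'bcdee'
Sorted forms match -> they ARE anagrams
Result: 1

1


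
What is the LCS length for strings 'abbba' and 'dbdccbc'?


DP table for LCS of 'abbba' and 'dbdccbc':
       d  b  d  c  c  b  c
    0  0  0  0  0  0  0  0
  a 0  0  0  0  0  0  0  0
  b 0  0  1  1  1  1  1  1
  b 0  0  1  1  1  1  2  2
  b 0  0  1  1  1  1  2  2
  a 0  0  1  1  1  1  2  2
LCS: 'bb'
LCS length = 2

2


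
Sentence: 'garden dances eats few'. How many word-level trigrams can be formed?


Word trigrams from [4] words:
  Trigram 1: (garden dances eats)
  Trigram 2: (dances eats few)
Total word trigrams: 4 - 2 = 2

2


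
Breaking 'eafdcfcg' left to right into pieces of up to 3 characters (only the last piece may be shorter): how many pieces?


'eafdcfcg' has 8 characters.
Chunking with max size 3:
  Chunk 1: 'eaf' (positions 0-2)
  Chunk 2: 'dcf' (positions 3-5)
  Chunk 3: 'cg' (positions 6-7)
Total chunks: ceil(8 / 3) = 3

3


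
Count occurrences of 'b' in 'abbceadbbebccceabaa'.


Scanning 'abbceadbbebccceabaa' for 'b':
  Position 1: 'b' -> MATCH (count: 1)
  Position 2: 'b' -> MATCH (count: 2)
  Position 7: 'b' -> MATCH (count: 3)
  Position 8: 'b' -> MATCH (count: 4)
  Position 10: 'b' -> MATCH (count: 5)
  Position 16: 'b' -> MATCH (count: 6)
Total occurrences of 'b': 6

6


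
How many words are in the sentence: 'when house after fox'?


Counting words by splitting on spaces:
  Word 1: 'when'
  Word 2: 'house'
  Word 3: 'after'
  Word 4: 'fox'
Total words: 4

4


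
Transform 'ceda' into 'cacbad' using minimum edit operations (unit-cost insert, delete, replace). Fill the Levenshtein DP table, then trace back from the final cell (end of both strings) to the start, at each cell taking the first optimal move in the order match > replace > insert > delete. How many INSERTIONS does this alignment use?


Edit distance = 4. Backtracking from cell (4, 6) with preference match > replace > insert > delete,
then listing the resulting alignment 'ceda' -> 'cacbad' left to right:
  Step 1: keep 'c'
  Step 2: insert 'a' [insertion #1]
  Step 3: replace e->c
  Step 4: replace d->b
  Step 5: keep 'a'
  Step 6: insert 'd' [insertion #2]
Total insertions: 2

2


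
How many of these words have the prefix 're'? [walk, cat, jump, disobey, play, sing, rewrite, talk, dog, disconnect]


Checking each word for prefix 're':
  'walk' -> no (count: 0)
  'cat' -> no (count: 0)
  'jump' -> no (count: 0)
  'disobey' -> no (count: 0)
  'play' -> no (count: 0)
  'sing' -> no (count: 0)
  'rewrite' -> YES, starts with 're' (count: 1)
  'talk' -> no (count: 1)
  'dog' -> no (count: 1)
  'disconnect' -> no (count: 1)
Total with prefix 're': 1

1


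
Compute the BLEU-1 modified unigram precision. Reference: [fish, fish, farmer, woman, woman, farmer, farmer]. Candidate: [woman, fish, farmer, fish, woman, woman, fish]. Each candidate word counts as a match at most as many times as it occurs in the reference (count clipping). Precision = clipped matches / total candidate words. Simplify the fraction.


Reference word counts: {'farmer': 3, 'fish': 2, 'woman': 2}
Checking each candidate word (with clipping):
  'woman' -> in reference (ref count 2, used 1/2) -> match (matches: 1)
  'fish' -> in reference (ref count 2, used 1/2) -> match (matches: 2)
  'farmer' -> in reference (ref count 3, used 1/3) -> match (matches: 3)
  'fish' -> in reference (ref count 2, used 2/2) -> match (matches: 4)
  'woman' -> in reference (ref count 2, used 2/2) -> match (matches: 5)
  'woman' -> ref count 2 already used up (2/2) -> clipped, no match (matches: 5)
  'fish' -> ref count 2 already used up (2/2) -> clipped, no match (matches: 5)
Clipped matches: 5, Candidate length: 7
Precision = 5/7

5/7


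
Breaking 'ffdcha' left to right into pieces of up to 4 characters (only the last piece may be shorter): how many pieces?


'ffdcha' has 6 characters.
Chunking with max size 4:
  Chunk 1: 'ffdc' (positions 0-3)
  Chunk 2: 'ha' (positions 4-5)
Total chunks: ceil(6 / 4) = 2

2


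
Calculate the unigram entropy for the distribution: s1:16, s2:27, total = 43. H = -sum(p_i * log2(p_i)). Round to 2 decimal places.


Computing entropy H = -sum(p_i * log2(p_i)):
  s1: p = 16/43 = 0.3721, -p*log2(p) = 0.5307
  s2: p = 27/43 = 0.6279, -p*log2(p) = 0.4216
H = sum of terms = 0.9523
Rounded to 2 decimals: 0.95

0.95


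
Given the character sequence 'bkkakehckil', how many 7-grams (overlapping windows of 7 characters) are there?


String 'bkkakehckil' has length L = 11.
Number of overlapping n-grams = L - n + 1
Substituting: 11 - 7 + 1 = 5

5


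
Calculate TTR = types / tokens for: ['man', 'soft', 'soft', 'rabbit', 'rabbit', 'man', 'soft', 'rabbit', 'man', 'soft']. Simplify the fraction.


Tokens: 10
Unique types: ('man', 'rabbit', 'soft') = 3
TTR = 3/10
Already in lowest terms.

3/10


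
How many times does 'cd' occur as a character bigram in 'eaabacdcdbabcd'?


Scanning 'eaabacdcdbabcd' for bigram 'cd':
  Position 0: 'ea' -> no
  Position 1: 'aa' -> no
  Position 2: 'ab' -> no
  Position 3: 'ba' -> no
  Position 4: 'ac' -> no
  Position 5: 'cd' -> MATCH
  Position 6: 'dc' -> no
  Position 7: 'cd' -> MATCH
  Position 8: 'db' -> no
  Position 9: 'ba' -> no
  Position 10: 'ab' -> no
  Position 11: 'bc' -> no
  Position 12: 'cd' -> MATCH
Total matches: 3

3


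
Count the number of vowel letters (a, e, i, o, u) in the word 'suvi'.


Scanning each character of 'suvi':
  Position 1: 's' -> consonant (running count: 0)
  Position 2: 'u' -> vowel (running count: 1)
  Position 3: 'v' -> consonant (running count: 1)
  Position 4: 'i' -> vowel (running count: 2)
Total vowels: 2

2


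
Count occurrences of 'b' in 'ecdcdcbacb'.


Scanning 'ecdcdcbacb' for 'b':
  Position 6: 'b' -> MATCH (count: 1)
  Position 9: 'b' -> MATCH (count: 2)
Total occurrences of 'b': 2

2


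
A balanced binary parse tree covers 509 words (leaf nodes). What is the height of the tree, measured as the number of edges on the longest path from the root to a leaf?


In a balanced binary tree with n leaves the deepest leaf is ceil(log2(n)) edges below the root.
log2(509) = 8.9915
ceil(8.9915) = 9
height (edges) = 9

9


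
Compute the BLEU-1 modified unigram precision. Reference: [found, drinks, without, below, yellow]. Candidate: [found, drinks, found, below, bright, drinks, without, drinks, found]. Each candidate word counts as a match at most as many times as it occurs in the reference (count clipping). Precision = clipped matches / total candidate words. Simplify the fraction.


Reference word counts: {'below': 1, 'drinks': 1, 'found': 1, 'without': 1, 'yellow': 1}
Checking each candidate word (with clipping):
  'found' -> in reference (ref count 1, used 1/1) -> match (matches: 1)
  'drinks' -> in reference (ref count 1, used 1/1) -> match (matches: 2)
  'found' -> ref count 1 already used up (1/1) -> clipped, no match (matches: 2)
  'below' -> in reference (ref count 1, used 1/1) -> match (matches: 3)
  'bright' -> not in reference -> no match (matches: 3)
  'drinks' -> ref count 1 already used up (1/1) -> clipped, no match (matches: 3)
  'without' -> in reference (ref count 1, used 1/1) -> match (matches: 4)
  'drinks' -> ref count 1 already used up (1/1) -> clipped, no match (matches: 4)
  'found' -> ref count 1 already used up (1/1) -> clipped, no match (matches: 4)
Clipped matches: 4, Candidate length: 9
Precision = 4/9

4/9


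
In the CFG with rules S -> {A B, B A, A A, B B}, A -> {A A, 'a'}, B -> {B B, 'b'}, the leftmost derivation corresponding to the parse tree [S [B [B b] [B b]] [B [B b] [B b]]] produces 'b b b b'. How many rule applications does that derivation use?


Every bracketed nonterminal node [X ...] in the tree is produced by exactly one rule application.
Reading the tree off as a leftmost derivation:
  Step 1: S  =>  B B   (applied S -> B B)
  Step 2: B B  =>  B B B   (applied B -> B B)
  Step 3: B B B  =>  b B B   (applied B -> b)
  Step 4: b B B  =>  b b B   (applied B -> b)
  Step 5: b b B  =>  b b B B   (applied B -> B B)
  Step 6: b b B B  =>  b b b B   (applied B -> b)
  Step 7: b b b B  =>  b b b b   (applied B -> b)
Final yield: b b b b
Total rewrite steps: 7

7


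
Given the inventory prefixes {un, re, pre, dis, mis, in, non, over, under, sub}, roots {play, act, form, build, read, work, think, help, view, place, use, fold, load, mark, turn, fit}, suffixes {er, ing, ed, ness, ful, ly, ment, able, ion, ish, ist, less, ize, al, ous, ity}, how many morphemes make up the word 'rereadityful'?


Segmenting 'rereadityful' against the inventory:
  're' -> prefix (morpheme 1)
  'read' -> root (morpheme 2)
  'ity' -> suffix (morpheme 3)
  'ful' -> suffix (morpheme 4)
Total morphemes: 4

4


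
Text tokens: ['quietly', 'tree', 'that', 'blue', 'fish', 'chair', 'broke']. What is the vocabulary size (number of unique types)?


Listing all tokens and tracking unique types:
  Token 1: 'quietly' -> NEW (unique so far: 1)
  Token 2: 'tree' -> NEW (unique so far: 2)
  Token 3: 'that' -> NEW (unique so far: 3)
  Token 4: 'blue' -> NEW (unique so far: 4)
  Token 5: 'fish' -> NEW (unique so far: 5)
  Token 6: 'chair' -> NEW (unique so far: 6)
  Token 7: 'broke' -> NEW (unique so far: 7)
Unique types: ('blue', 'broke', 'chair', 'fish', 'quietly', 'that', 'tree')
Vocabulary size: 7

7


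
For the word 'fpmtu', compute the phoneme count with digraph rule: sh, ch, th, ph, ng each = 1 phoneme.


Parsing 'fpmtu' greedily, digraphs first:
  'f' -> consonant phoneme (phonemes so far: 1)
  'p' -> consonant phoneme (phonemes so far: 2)
  'm' -> consonant phoneme (phonemes so far: 3)
  't' -> consonant phoneme (phonemes so far: 4)
  'u' -> vowel phoneme (phonemes so far: 5)
Total phonemes: 5

5


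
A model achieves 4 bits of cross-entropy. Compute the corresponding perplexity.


Perplexity formula: PP = 2^H
H = 4
PP = 2^4
Steps: 2^1 = 2, 2^2 = 4, 2^3 = 8, 2^4 = 16
PP = 16

16


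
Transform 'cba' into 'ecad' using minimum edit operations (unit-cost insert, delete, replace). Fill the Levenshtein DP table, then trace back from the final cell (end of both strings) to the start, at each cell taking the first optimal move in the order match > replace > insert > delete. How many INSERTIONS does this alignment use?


Edit distance = 3. Backtracking from cell (3, 4) with preference match > replace > insert > delete,
then listing the resulting alignment 'cba' -> 'ecad' left to right:
  Step 1: insert 'e' [insertion #1]
  Step 2: keep 'c'
  Step 3: replace b->a
  Step 4: replace a->d
Total insertions: 1

1


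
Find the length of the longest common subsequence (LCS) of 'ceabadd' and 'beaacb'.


DP table for LCS of 'ceabadd' and 'beaacb':
       b  e  a  a  c  b
    0  0  0  0  0  0  0
  c 0  0  0  0  0  1  1
  e 0  0  1  1  1  1  1
  a 0  0  1  2  2  2  2
  b 0  1  1  2  2  2  3
  a 0  1  1  2  3  3  3
  d 0  1  1  2  3  3  3
  d 0  1  1  2  3  3  3
LCS: 'eab'
LCS length = 3

3


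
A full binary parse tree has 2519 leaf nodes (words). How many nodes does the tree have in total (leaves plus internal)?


Leaf nodes (terminals): 2519
Internal nodes = n - 1 = 2519 - 1 = 2518
Total = leaves + internal = 2519 + 2518 = 5037

5037


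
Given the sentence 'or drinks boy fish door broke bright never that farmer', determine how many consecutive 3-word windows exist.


Word trigrams from [10] words:
  Trigram 1: (or drinks boy)
  Trigram 2: (drinks boy fish)
  Trigram 3: (boy fish door)
  Trigram 4: (fish door broke)
  Trigram 5: (door broke bright)
  Trigram 6: (broke bright never)
  Trigram 7: (bright never that)
  Trigram 8: (never that farmer)
Total word trigrams: 10 - 2 = 8

8


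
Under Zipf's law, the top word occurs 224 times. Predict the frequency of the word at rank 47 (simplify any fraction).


Zipf's law: freq(rank) = f1 / rank
f1 = 224, rank = 47
freq = 224 / 47
GCD(224, 47) = 1
Simplified: 224/47

224/47
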